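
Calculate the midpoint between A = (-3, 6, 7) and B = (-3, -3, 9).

M = ((x₁+x₂)/2, (y₁+y₂)/2, (z₁+z₂)/2)
  = ((-3 - 3)/2, (6 - 3)/2, (7 + 9)/2)
  = (-6/2, 3/2, 16/2)
  = (-3, 1.5, 8)

(-3, 1.5, 8)


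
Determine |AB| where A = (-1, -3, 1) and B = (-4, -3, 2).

d = √[(x₂-x₁)² + (y₂-y₁)² + (z₂-z₁)²]
  = √[(-3)² + 0² + 1²]
  = √[9 + 0 + 1]
  = √10
  ≈ 3.162

3.162


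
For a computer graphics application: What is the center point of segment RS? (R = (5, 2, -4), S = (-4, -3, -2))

M = ((x₁+x₂)/2, (y₁+y₂)/2, (z₁+z₂)/2)
  = ((5 - 4)/2, (2 - 3)/2, (-4 - 2)/2)
  = (1/2, -1/2, -6/2)
  = (0.5, -0.5, -3)

(0.5, -0.5, -3)


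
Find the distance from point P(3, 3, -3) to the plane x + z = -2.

distance = |a·x₀ + b·y₀ + c·z₀ - d| / √(a² + b² + c²)
  = |1·3 + 0·3 + 1·(-3) - (-2)| / √(1² + 0² + 1²)
  = |3 + 0 - 3 + 2| / √(1 + 0 + 1)
  = |2| / √2
  = 2 / 1.414
  ≈ 1.414

1.414


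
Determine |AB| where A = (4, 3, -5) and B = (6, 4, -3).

d = √[(x₂-x₁)² + (y₂-y₁)² + (z₂-z₁)²]
  = √[2² + 1² + 2²]
  = √[4 + 1 + 4]
  = √9
  ≈ 3

3


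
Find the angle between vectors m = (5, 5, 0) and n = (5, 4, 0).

m·n = 5·5 + 5·4 + 0·0 = 25 + 20 + 0 = 45
|m| = √(5² + 5² + 0²) = √50 ≈ 7.071
|n| = √(5² + 4² + 0²) = √41 ≈ 6.403
cos θ = (m·n)/(|m||n|) = 45/(7.071·6.403) ≈ 0.9939
θ = arccos(0.9939) ≈ 6.34°

6.34°


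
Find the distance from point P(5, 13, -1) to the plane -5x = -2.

distance = |a·x₀ + b·y₀ + c·z₀ - d| / √(a² + b² + c²)
  = |(-5)·5 + 0·13 + 0·(-1) - (-2)| / √((-5)² + 0² + 0²)
  = |-25 + 0 + 0 + 2| / √(25 + 0 + 0)
  = |-23| / √25
  = 23 / 5
  ≈ 4.6

4.6


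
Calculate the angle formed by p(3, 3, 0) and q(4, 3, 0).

p·q = 3·4 + 3·3 + 0·0 = 12 + 9 + 0 = 21
|p| = √(3² + 3² + 0²) = √18 ≈ 4.243
|q| = √(4² + 3² + 0²) = √25 ≈ 5
cos θ = (p·q)/(|p||q|) = 21/(4.243·5) ≈ 0.9899
θ = arccos(0.9899) ≈ 8.13°

8.13°


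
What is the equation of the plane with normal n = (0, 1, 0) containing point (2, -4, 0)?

The plane through P with normal n = (a, b, c) satisfies n·(r - P) = 0,
i.e. ax + by + cz = a·x₀ + b·y₀ + c·z₀.
d = 0·2 + 1·(-4) + 0·0
  = 0 - 4 + 0
  = -4
Equation: y = -4

y = -4


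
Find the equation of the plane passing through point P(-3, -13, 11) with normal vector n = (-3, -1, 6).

The plane through P with normal n = (a, b, c) satisfies n·(r - P) = 0,
i.e. ax + by + cz = a·x₀ + b·y₀ + c·z₀.
d = (-3)·(-3) + (-1)·(-13) + 6·11
  = 9 + 13 + 66
  = 88
Equation: -3x - y + 6z = 88

-3x - y + 6z = 88


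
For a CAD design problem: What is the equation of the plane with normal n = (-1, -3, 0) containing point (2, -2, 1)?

The plane through P with normal n = (a, b, c) satisfies n·(r - P) = 0,
i.e. ax + by + cz = a·x₀ + b·y₀ + c·z₀.
d = (-1)·2 + (-3)·(-2) + 0·1
  = -2 + 6 + 0
  = 4
Equation: -x - 3y = 4

-x - 3y = 4


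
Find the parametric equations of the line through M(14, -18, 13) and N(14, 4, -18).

Direction vector d = N - M = (14 - 14, 4 + 18, -18 - 13) = (0, 22, -31)
Parametric form r = M + t·d:
x = 14, y = -18 + 22t, z = 13 - 31t

x = 14, y = -18 + 22t, z = 13 - 31t


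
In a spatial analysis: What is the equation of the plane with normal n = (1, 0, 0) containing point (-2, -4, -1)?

The plane through P with normal n = (a, b, c) satisfies n·(r - P) = 0,
i.e. ax + by + cz = a·x₀ + b·y₀ + c·z₀.
d = 1·(-2) + 0·(-4) + 0·(-1)
  = -2 + 0 + 0
  = -2
Equation: x = -2

x = -2


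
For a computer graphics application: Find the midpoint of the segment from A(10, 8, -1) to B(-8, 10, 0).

M = ((x₁+x₂)/2, (y₁+y₂)/2, (z₁+z₂)/2)
  = ((10 - 8)/2, (8 + 10)/2, (-1 + 0)/2)
  = (2/2, 18/2, -1/2)
  = (1, 9, -0.5)

(1, 9, -0.5)


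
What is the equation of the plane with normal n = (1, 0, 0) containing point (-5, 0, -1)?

The plane through P with normal n = (a, b, c) satisfies n·(r - P) = 0,
i.e. ax + by + cz = a·x₀ + b·y₀ + c·z₀.
d = 1·(-5) + 0·0 + 0·(-1)
  = -5 + 0 + 0
  = -5
Equation: x = -5

x = -5


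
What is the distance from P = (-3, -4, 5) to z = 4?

distance = |a·x₀ + b·y₀ + c·z₀ - d| / √(a² + b² + c²)
  = |0·(-3) + 0·(-4) + 1·5 - 4| / √(0² + 0² + 1²)
  = |0 + 0 + 5 - 4| / √(0 + 0 + 1)
  = |1| / √1
  = 1 / 1
  ≈ 1

1


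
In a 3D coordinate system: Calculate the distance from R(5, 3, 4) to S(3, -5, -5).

d = √[(x₂-x₁)² + (y₂-y₁)² + (z₂-z₁)²]
  = √[(-2)² + (-8)² + (-9)²]
  = √[4 + 64 + 81]
  = √149
  ≈ 12.21

12.21


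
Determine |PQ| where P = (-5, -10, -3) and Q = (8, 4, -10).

d = √[(x₂-x₁)² + (y₂-y₁)² + (z₂-z₁)²]
  = √[13² + 14² + (-7)²]
  = √[169 + 196 + 49]
  = √414
  ≈ 20.35

20.35


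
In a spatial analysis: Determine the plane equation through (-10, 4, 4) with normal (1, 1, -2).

The plane through P with normal n = (a, b, c) satisfies n·(r - P) = 0,
i.e. ax + by + cz = a·x₀ + b·y₀ + c·z₀.
d = 1·(-10) + 1·4 + (-2)·4
  = -10 + 4 - 8
  = -14
Equation: x + y - 2z = -14

x + y - 2z = -14


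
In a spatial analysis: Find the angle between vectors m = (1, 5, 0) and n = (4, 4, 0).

m·n = 1·4 + 5·4 + 0·0 = 4 + 20 + 0 = 24
|m| = √(1² + 5² + 0²) = √26 ≈ 5.099
|n| = √(4² + 4² + 0²) = √32 ≈ 5.657
cos θ = (m·n)/(|m||n|) = 24/(5.099·5.657) ≈ 0.8321
θ = arccos(0.8321) ≈ 33.69°

33.69°


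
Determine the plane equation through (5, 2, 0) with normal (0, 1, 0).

The plane through P with normal n = (a, b, c) satisfies n·(r - P) = 0,
i.e. ax + by + cz = a·x₀ + b·y₀ + c·z₀.
d = 0·5 + 1·2 + 0·0
  = 0 + 2 + 0
  = 2
Equation: y = 2

y = 2


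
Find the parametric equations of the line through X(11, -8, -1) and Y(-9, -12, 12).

Direction vector d = Y - X = (-9 - 11, -12 + 8, 12 + 1) = (-20, -4, 13)
Parametric form r = X + t·d:
x = 11 - 20t, y = -8 - 4t, z = -1 + 13t

x = 11 - 20t, y = -8 - 4t, z = -1 + 13t


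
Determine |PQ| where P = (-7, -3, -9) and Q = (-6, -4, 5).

d = √[(x₂-x₁)² + (y₂-y₁)² + (z₂-z₁)²]
  = √[1² + (-1)² + 14²]
  = √[1 + 1 + 196]
  = √198
  ≈ 14.07

14.07


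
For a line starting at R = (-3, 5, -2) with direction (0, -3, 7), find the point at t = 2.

P(t) = R + t·d
  = (-3 + 0·2, 5 + (-3)·2, -2 + 7·2)
  = (-3 + 0, 5 - 6, -2 + 14)
  = (-3, -1, 12)

(-3, -1, 12)


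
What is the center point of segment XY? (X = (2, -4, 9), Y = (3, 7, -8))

M = ((x₁+x₂)/2, (y₁+y₂)/2, (z₁+z₂)/2)
  = ((2 + 3)/2, (-4 + 7)/2, (9 - 8)/2)
  = (5/2, 3/2, 1/2)
  = (2.5, 1.5, 0.5)

(2.5, 1.5, 0.5)


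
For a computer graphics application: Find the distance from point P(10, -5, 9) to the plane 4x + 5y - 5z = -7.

distance = |a·x₀ + b·y₀ + c·z₀ - d| / √(a² + b² + c²)
  = |4·10 + 5·(-5) + (-5)·9 - (-7)| / √(4² + 5² + (-5)²)
  = |40 - 25 - 45 + 7| / √(16 + 25 + 25)
  = |-23| / √66
  = 23 / 8.124
  ≈ 2.831

2.831


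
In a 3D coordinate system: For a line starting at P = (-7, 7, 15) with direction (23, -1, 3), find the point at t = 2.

P(t) = P + t·d
  = (-7 + 23·2, 7 + (-1)·2, 15 + 3·2)
  = (-7 + 46, 7 - 2, 15 + 6)
  = (39, 5, 21)

(39, 5, 21)


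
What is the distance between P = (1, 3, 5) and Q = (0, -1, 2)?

d = √[(x₂-x₁)² + (y₂-y₁)² + (z₂-z₁)²]
  = √[(-1)² + (-4)² + (-3)²]
  = √[1 + 16 + 9]
  = √26
  ≈ 5.099

5.099


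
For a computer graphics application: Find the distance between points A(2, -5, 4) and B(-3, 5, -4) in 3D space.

d = √[(x₂-x₁)² + (y₂-y₁)² + (z₂-z₁)²]
  = √[(-5)² + 10² + (-8)²]
  = √[25 + 100 + 64]
  = √189
  ≈ 13.75

13.75


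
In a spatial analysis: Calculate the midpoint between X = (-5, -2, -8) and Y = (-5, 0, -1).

M = ((x₁+x₂)/2, (y₁+y₂)/2, (z₁+z₂)/2)
  = ((-5 - 5)/2, (-2 + 0)/2, (-8 - 1)/2)
  = (-10/2, -2/2, -9/2)
  = (-5, -1, -4.5)

(-5, -1, -4.5)


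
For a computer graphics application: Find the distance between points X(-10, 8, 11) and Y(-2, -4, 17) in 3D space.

d = √[(x₂-x₁)² + (y₂-y₁)² + (z₂-z₁)²]
  = √[8² + (-12)² + 6²]
  = √[64 + 144 + 36]
  = √244
  ≈ 15.62

15.62


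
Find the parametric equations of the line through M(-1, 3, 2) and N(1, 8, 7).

Direction vector d = N - M = (1 + 1, 8 - 3, 7 - 2) = (2, 5, 5)
Parametric form r = M + t·d:
x = -1 + 2t, y = 3 + 5t, z = 2 + 5t

x = -1 + 2t, y = 3 + 5t, z = 2 + 5t


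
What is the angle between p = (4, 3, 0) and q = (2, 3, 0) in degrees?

p·q = 4·2 + 3·3 + 0·0 = 8 + 9 + 0 = 17
|p| = √(4² + 3² + 0²) = √25 ≈ 5
|q| = √(2² + 3² + 0²) = √13 ≈ 3.606
cos θ = (p·q)/(|p||q|) = 17/(5·3.606) ≈ 0.943
θ = arccos(0.943) ≈ 19.44°

19.44°


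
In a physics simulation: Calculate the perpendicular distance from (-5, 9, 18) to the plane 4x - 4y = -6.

distance = |a·x₀ + b·y₀ + c·z₀ - d| / √(a² + b² + c²)
  = |4·(-5) + (-4)·9 + 0·18 - (-6)| / √(4² + (-4)² + 0²)
  = |-20 - 36 + 0 + 6| / √(16 + 16 + 0)
  = |-50| / √32
  = 50 / 5.657
  ≈ 8.839

8.839


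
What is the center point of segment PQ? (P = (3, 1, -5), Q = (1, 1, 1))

M = ((x₁+x₂)/2, (y₁+y₂)/2, (z₁+z₂)/2)
  = ((3 + 1)/2, (1 + 1)/2, (-5 + 1)/2)
  = (4/2, 2/2, -4/2)
  = (2, 1, -2)

(2, 1, -2)


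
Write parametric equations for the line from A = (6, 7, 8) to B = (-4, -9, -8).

Direction vector d = B - A = (-4 - 6, -9 - 7, -8 - 8) = (-10, -16, -16)
Parametric form r = A + t·d:
x = 6 - 10t, y = 7 - 16t, z = 8 - 16t

x = 6 - 10t, y = 7 - 16t, z = 8 - 16t


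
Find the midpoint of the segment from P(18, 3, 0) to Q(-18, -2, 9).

M = ((x₁+x₂)/2, (y₁+y₂)/2, (z₁+z₂)/2)
  = ((18 - 18)/2, (3 - 2)/2, (0 + 9)/2)
  = (0/2, 1/2, 9/2)
  = (0, 0.5, 4.5)

(0, 0.5, 4.5)


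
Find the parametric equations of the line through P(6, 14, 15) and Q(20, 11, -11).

Direction vector d = Q - P = (20 - 6, 11 - 14, -11 - 15) = (14, -3, -26)
Parametric form r = P + t·d:
x = 6 + 14t, y = 14 - 3t, z = 15 - 26t

x = 6 + 14t, y = 14 - 3t, z = 15 - 26t


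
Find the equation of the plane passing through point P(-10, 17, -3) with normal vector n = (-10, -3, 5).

The plane through P with normal n = (a, b, c) satisfies n·(r - P) = 0,
i.e. ax + by + cz = a·x₀ + b·y₀ + c·z₀.
d = (-10)·(-10) + (-3)·17 + 5·(-3)
  = 100 - 51 - 15
  = 34
Equation: -10x - 3y + 5z = 34

-10x - 3y + 5z = 34


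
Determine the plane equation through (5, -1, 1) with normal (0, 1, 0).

The plane through P with normal n = (a, b, c) satisfies n·(r - P) = 0,
i.e. ax + by + cz = a·x₀ + b·y₀ + c·z₀.
d = 0·5 + 1·(-1) + 0·1
  = 0 - 1 + 0
  = -1
Equation: y = -1

y = -1


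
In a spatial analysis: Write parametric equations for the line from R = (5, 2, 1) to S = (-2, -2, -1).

Direction vector d = S - R = (-2 - 5, -2 - 2, -1 - 1) = (-7, -4, -2)
Parametric form r = R + t·d:
x = 5 - 7t, y = 2 - 4t, z = 1 - 2t

x = 5 - 7t, y = 2 - 4t, z = 1 - 2t


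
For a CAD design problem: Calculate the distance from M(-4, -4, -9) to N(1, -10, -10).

d = √[(x₂-x₁)² + (y₂-y₁)² + (z₂-z₁)²]
  = √[5² + (-6)² + (-1)²]
  = √[25 + 36 + 1]
  = √62
  ≈ 7.874

7.874


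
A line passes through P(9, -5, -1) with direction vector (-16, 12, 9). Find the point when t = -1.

P(t) = P + t·d
  = (9 + (-16)·(-1), -5 + 12·(-1), -1 + 9·(-1))
  = (9 + 16, -5 - 12, -1 - 9)
  = (25, -17, -10)

(25, -17, -10)


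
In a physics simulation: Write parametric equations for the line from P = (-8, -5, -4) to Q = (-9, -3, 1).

Direction vector d = Q - P = (-9 + 8, -3 + 5, 1 + 4) = (-1, 2, 5)
Parametric form r = P + t·d:
x = -8 - t, y = -5 + 2t, z = -4 + 5t

x = -8 - t, y = -5 + 2t, z = -4 + 5t


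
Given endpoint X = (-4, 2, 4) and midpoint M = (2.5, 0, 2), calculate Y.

Y = 2M - X
  = (2·2.5 - (-4), 2·0 - 2, 2·2 - 4)
  = (5 + 4, 0 - 2, 4 - 4)
  = (9, -2, 0)

(9, -2, 0)


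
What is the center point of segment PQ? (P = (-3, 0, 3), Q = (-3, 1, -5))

M = ((x₁+x₂)/2, (y₁+y₂)/2, (z₁+z₂)/2)
  = ((-3 - 3)/2, (0 + 1)/2, (3 - 5)/2)
  = (-6/2, 1/2, -2/2)
  = (-3, 0.5, -1)

(-3, 0.5, -1)


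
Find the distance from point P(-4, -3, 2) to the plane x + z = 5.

distance = |a·x₀ + b·y₀ + c·z₀ - d| / √(a² + b² + c²)
  = |1·(-4) + 0·(-3) + 1·2 - 5| / √(1² + 0² + 1²)
  = |-4 + 0 + 2 - 5| / √(1 + 0 + 1)
  = |-7| / √2
  = 7 / 1.414
  ≈ 4.95

4.95


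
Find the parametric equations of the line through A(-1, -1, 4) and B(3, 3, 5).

Direction vector d = B - A = (3 + 1, 3 + 1, 5 - 4) = (4, 4, 1)
Parametric form r = A + t·d:
x = -1 + 4t, y = -1 + 4t, z = 4 + t

x = -1 + 4t, y = -1 + 4t, z = 4 + t


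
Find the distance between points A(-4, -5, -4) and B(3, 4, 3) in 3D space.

d = √[(x₂-x₁)² + (y₂-y₁)² + (z₂-z₁)²]
  = √[7² + 9² + 7²]
  = √[49 + 81 + 49]
  = √179
  ≈ 13.38

13.38


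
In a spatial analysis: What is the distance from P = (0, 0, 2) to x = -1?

distance = |a·x₀ + b·y₀ + c·z₀ - d| / √(a² + b² + c²)
  = |1·0 + 0·0 + 0·2 - (-1)| / √(1² + 0² + 0²)
  = |0 + 0 + 0 + 1| / √(1 + 0 + 0)
  = |1| / √1
  = 1 / 1
  ≈ 1

1


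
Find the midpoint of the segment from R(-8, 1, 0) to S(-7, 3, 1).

M = ((x₁+x₂)/2, (y₁+y₂)/2, (z₁+z₂)/2)
  = ((-8 - 7)/2, (1 + 3)/2, (0 + 1)/2)
  = (-15/2, 4/2, 1/2)
  = (-7.5, 2, 0.5)

(-7.5, 2, 0.5)


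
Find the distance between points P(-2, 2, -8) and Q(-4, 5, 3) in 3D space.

d = √[(x₂-x₁)² + (y₂-y₁)² + (z₂-z₁)²]
  = √[(-2)² + 3² + 11²]
  = √[4 + 9 + 121]
  = √134
  ≈ 11.58

11.58


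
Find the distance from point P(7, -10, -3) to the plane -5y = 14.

distance = |a·x₀ + b·y₀ + c·z₀ - d| / √(a² + b² + c²)
  = |0·7 + (-5)·(-10) + 0·(-3) - 14| / √(0² + (-5)² + 0²)
  = |0 + 50 + 0 - 14| / √(0 + 25 + 0)
  = |36| / √25
  = 36 / 5
  ≈ 7.2

7.2


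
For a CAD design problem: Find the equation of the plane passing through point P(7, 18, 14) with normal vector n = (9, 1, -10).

The plane through P with normal n = (a, b, c) satisfies n·(r - P) = 0,
i.e. ax + by + cz = a·x₀ + b·y₀ + c·z₀.
d = 9·7 + 1·18 + (-10)·14
  = 63 + 18 - 140
  = -59
Equation: 9x + y - 10z = -59

9x + y - 10z = -59


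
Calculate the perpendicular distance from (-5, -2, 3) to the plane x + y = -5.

distance = |a·x₀ + b·y₀ + c·z₀ - d| / √(a² + b² + c²)
  = |1·(-5) + 1·(-2) + 0·3 - (-5)| / √(1² + 1² + 0²)
  = |-5 - 2 + 0 + 5| / √(1 + 1 + 0)
  = |-2| / √2
  = 2 / 1.414
  ≈ 1.414

1.414


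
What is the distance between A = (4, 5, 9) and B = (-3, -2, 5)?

d = √[(x₂-x₁)² + (y₂-y₁)² + (z₂-z₁)²]
  = √[(-7)² + (-7)² + (-4)²]
  = √[49 + 49 + 16]
  = √114
  ≈ 10.68

10.68


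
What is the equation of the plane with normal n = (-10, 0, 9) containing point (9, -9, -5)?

The plane through P with normal n = (a, b, c) satisfies n·(r - P) = 0,
i.e. ax + by + cz = a·x₀ + b·y₀ + c·z₀.
d = (-10)·9 + 0·(-9) + 9·(-5)
  = -90 + 0 - 45
  = -135
Equation: -10x + 9z = -135

-10x + 9z = -135


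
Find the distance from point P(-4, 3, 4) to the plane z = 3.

distance = |a·x₀ + b·y₀ + c·z₀ - d| / √(a² + b² + c²)
  = |0·(-4) + 0·3 + 1·4 - 3| / √(0² + 0² + 1²)
  = |0 + 0 + 4 - 3| / √(0 + 0 + 1)
  = |1| / √1
  = 1 / 1
  ≈ 1

1


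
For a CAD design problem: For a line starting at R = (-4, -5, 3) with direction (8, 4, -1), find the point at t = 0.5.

P(t) = R + t·d
  = (-4 + 8·0.5, -5 + 4·0.5, 3 + (-1)·0.5)
  = (-4 + 4, -5 + 2, 3 - 0.5)
  = (0, -3, 2.5)

(0, -3, 2.5)


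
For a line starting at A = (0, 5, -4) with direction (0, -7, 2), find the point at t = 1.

P(t) = A + t·d
  = (0 + 0·1, 5 + (-7)·1, -4 + 2·1)
  = (0 + 0, 5 - 7, -4 + 2)
  = (0, -2, -2)

(0, -2, -2)


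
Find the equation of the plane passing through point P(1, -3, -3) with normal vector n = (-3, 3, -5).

The plane through P with normal n = (a, b, c) satisfies n·(r - P) = 0,
i.e. ax + by + cz = a·x₀ + b·y₀ + c·z₀.
d = (-3)·1 + 3·(-3) + (-5)·(-3)
  = -3 - 9 + 15
  = 3
Equation: -3x + 3y - 5z = 3

-3x + 3y - 5z = 3


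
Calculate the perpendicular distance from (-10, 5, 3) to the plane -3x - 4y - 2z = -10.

distance = |a·x₀ + b·y₀ + c·z₀ - d| / √(a² + b² + c²)
  = |(-3)·(-10) + (-4)·5 + (-2)·3 - (-10)| / √((-3)² + (-4)² + (-2)²)
  = |30 - 20 - 6 + 10| / √(9 + 16 + 4)
  = |14| / √29
  = 14 / 5.385
  ≈ 2.6

2.6


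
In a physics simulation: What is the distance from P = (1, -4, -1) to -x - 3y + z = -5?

distance = |a·x₀ + b·y₀ + c·z₀ - d| / √(a² + b² + c²)
  = |(-1)·1 + (-3)·(-4) + 1·(-1) - (-5)| / √((-1)² + (-3)² + 1²)
  = |-1 + 12 - 1 + 5| / √(1 + 9 + 1)
  = |15| / √11
  = 15 / 3.317
  ≈ 4.523

4.523


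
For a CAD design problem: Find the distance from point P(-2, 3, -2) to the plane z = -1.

distance = |a·x₀ + b·y₀ + c·z₀ - d| / √(a² + b² + c²)
  = |0·(-2) + 0·3 + 1·(-2) - (-1)| / √(0² + 0² + 1²)
  = |0 + 0 - 2 + 1| / √(0 + 0 + 1)
  = |-1| / √1
  = 1 / 1
  ≈ 1

1


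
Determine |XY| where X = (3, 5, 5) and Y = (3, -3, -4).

d = √[(x₂-x₁)² + (y₂-y₁)² + (z₂-z₁)²]
  = √[0² + (-8)² + (-9)²]
  = √[0 + 64 + 81]
  = √145
  ≈ 12.04

12.04


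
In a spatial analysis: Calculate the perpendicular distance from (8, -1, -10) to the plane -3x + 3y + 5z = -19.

distance = |a·x₀ + b·y₀ + c·z₀ - d| / √(a² + b² + c²)
  = |(-3)·8 + 3·(-1) + 5·(-10) - (-19)| / √((-3)² + 3² + 5²)
  = |-24 - 3 - 50 + 19| / √(9 + 9 + 25)
  = |-58| / √43
  = 58 / 6.557
  ≈ 8.845

8.845


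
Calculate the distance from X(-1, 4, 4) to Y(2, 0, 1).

d = √[(x₂-x₁)² + (y₂-y₁)² + (z₂-z₁)²]
  = √[3² + (-4)² + (-3)²]
  = √[9 + 16 + 9]
  = √34
  ≈ 5.831

5.831


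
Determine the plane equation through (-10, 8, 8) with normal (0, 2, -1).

The plane through P with normal n = (a, b, c) satisfies n·(r - P) = 0,
i.e. ax + by + cz = a·x₀ + b·y₀ + c·z₀.
d = 0·(-10) + 2·8 + (-1)·8
  = 0 + 16 - 8
  = 8
Equation: 2y - z = 8

2y - z = 8


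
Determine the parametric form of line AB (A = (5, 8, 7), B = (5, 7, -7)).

Direction vector d = B - A = (5 - 5, 7 - 8, -7 - 7) = (0, -1, -14)
Parametric form r = A + t·d:
x = 5, y = 8 - t, z = 7 - 14t

x = 5, y = 8 - t, z = 7 - 14t


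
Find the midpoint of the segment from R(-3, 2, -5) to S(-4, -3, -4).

M = ((x₁+x₂)/2, (y₁+y₂)/2, (z₁+z₂)/2)
  = ((-3 - 4)/2, (2 - 3)/2, (-5 - 4)/2)
  = (-7/2, -1/2, -9/2)
  = (-3.5, -0.5, -4.5)

(-3.5, -0.5, -4.5)


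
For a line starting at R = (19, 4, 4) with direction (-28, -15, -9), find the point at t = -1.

P(t) = R + t·d
  = (19 + (-28)·(-1), 4 + (-15)·(-1), 4 + (-9)·(-1))
  = (19 + 28, 4 + 15, 4 + 9)
  = (47, 19, 13)

(47, 19, 13)


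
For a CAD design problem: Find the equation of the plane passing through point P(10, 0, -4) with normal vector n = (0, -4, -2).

The plane through P with normal n = (a, b, c) satisfies n·(r - P) = 0,
i.e. ax + by + cz = a·x₀ + b·y₀ + c·z₀.
d = 0·10 + (-4)·0 + (-2)·(-4)
  = 0 + 0 + 8
  = 8
Equation: -4y - 2z = 8

-4y - 2z = 8


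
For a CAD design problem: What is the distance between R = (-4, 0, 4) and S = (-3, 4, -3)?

d = √[(x₂-x₁)² + (y₂-y₁)² + (z₂-z₁)²]
  = √[1² + 4² + (-7)²]
  = √[1 + 16 + 49]
  = √66
  ≈ 8.124

8.124


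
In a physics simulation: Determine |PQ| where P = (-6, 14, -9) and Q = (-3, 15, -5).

d = √[(x₂-x₁)² + (y₂-y₁)² + (z₂-z₁)²]
  = √[3² + 1² + 4²]
  = √[9 + 1 + 16]
  = √26
  ≈ 5.099

5.099


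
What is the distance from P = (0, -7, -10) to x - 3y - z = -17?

distance = |a·x₀ + b·y₀ + c·z₀ - d| / √(a² + b² + c²)
  = |1·0 + (-3)·(-7) + (-1)·(-10) - (-17)| / √(1² + (-3)² + (-1)²)
  = |0 + 21 + 10 + 17| / √(1 + 9 + 1)
  = |48| / √11
  = 48 / 3.317
  ≈ 14.47

14.47


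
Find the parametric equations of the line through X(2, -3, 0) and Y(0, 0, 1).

Direction vector d = Y - X = (0 - 2, 0 + 3, 1 + 0) = (-2, 3, 1)
Parametric form r = X + t·d:
x = 2 - 2t, y = -3 + 3t, z = 0 + t

x = 2 - 2t, y = -3 + 3t, z = 0 + t


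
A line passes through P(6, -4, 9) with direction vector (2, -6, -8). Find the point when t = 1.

P(t) = P + t·d
  = (6 + 2·1, -4 + (-6)·1, 9 + (-8)·1)
  = (6 + 2, -4 - 6, 9 - 8)
  = (8, -10, 1)

(8, -10, 1)


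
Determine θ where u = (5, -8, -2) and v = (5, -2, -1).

u·v = 5·5 + (-8)·(-2) + (-2)·(-1) = 25 + 16 + 2 = 43
|u| = √(5² + (-8)² + (-2)²) = √93 ≈ 9.644
|v| = √(5² + (-2)² + (-1)²) = √30 ≈ 5.477
cos θ = (u·v)/(|u||v|) = 43/(9.644·5.477) ≈ 0.8141
θ = arccos(0.8141) ≈ 35.5°

35.5°


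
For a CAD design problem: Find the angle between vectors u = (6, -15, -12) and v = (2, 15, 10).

u·v = 6·2 + (-15)·15 + (-12)·10 = 12 - 225 - 120 = -333
|u| = √(6² + (-15)² + (-12)²) = √405 ≈ 20.12
|v| = √(2² + 15² + 10²) = √329 ≈ 18.14
cos θ = (u·v)/(|u||v|) = -333/(20.12·18.14) ≈ -0.9123
θ = arccos(-0.9123) ≈ 155.8°

155.8°


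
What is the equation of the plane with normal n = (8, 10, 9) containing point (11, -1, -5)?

The plane through P with normal n = (a, b, c) satisfies n·(r - P) = 0,
i.e. ax + by + cz = a·x₀ + b·y₀ + c·z₀.
d = 8·11 + 10·(-1) + 9·(-5)
  = 88 - 10 - 45
  = 33
Equation: 8x + 10y + 9z = 33

8x + 10y + 9z = 33


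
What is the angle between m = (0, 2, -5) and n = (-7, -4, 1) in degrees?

m·n = 0·(-7) + 2·(-4) + (-5)·1 = 0 - 8 - 5 = -13
|m| = √(0² + 2² + (-5)²) = √29 ≈ 5.385
|n| = √((-7)² + (-4)² + 1²) = √66 ≈ 8.124
cos θ = (m·n)/(|m||n|) = -13/(5.385·8.124) ≈ -0.2971
θ = arccos(-0.2971) ≈ 107.3°

107.3°


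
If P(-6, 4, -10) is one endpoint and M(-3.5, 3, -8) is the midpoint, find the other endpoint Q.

Q = 2M - P
  = (2·(-3.5) - (-6), 2·3 - 4, 2·(-8) - (-10))
  = (-7 + 6, 6 - 4, -16 + 10)
  = (-1, 2, -6)

(-1, 2, -6)


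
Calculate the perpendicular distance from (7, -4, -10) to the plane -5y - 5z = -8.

distance = |a·x₀ + b·y₀ + c·z₀ - d| / √(a² + b² + c²)
  = |0·7 + (-5)·(-4) + (-5)·(-10) - (-8)| / √(0² + (-5)² + (-5)²)
  = |0 + 20 + 50 + 8| / √(0 + 25 + 25)
  = |78| / √50
  = 78 / 7.071
  ≈ 11.03

11.03


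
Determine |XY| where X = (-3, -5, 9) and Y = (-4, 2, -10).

d = √[(x₂-x₁)² + (y₂-y₁)² + (z₂-z₁)²]
  = √[(-1)² + 7² + (-19)²]
  = √[1 + 49 + 361]
  = √411
  ≈ 20.27

20.27


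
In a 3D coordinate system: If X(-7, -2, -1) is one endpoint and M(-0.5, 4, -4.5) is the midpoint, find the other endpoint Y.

Y = 2M - X
  = (2·(-0.5) - (-7), 2·4 - (-2), 2·(-4.5) - (-1))
  = (-1 + 7, 8 + 2, -9 + 1)
  = (6, 10, -8)

(6, 10, -8)


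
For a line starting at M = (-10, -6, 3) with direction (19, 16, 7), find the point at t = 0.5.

P(t) = M + t·d
  = (-10 + 19·0.5, -6 + 16·0.5, 3 + 7·0.5)
  = (-10 + 9.5, -6 + 8, 3 + 3.5)
  = (-0.5, 2, 6.5)

(-0.5, 2, 6.5)


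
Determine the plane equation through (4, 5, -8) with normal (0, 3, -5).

The plane through P with normal n = (a, b, c) satisfies n·(r - P) = 0,
i.e. ax + by + cz = a·x₀ + b·y₀ + c·z₀.
d = 0·4 + 3·5 + (-5)·(-8)
  = 0 + 15 + 40
  = 55
Equation: 3y - 5z = 55

3y - 5z = 55


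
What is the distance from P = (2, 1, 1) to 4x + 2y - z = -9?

distance = |a·x₀ + b·y₀ + c·z₀ - d| / √(a² + b² + c²)
  = |4·2 + 2·1 + (-1)·1 - (-9)| / √(4² + 2² + (-1)²)
  = |8 + 2 - 1 + 9| / √(16 + 4 + 1)
  = |18| / √21
  = 18 / 4.583
  ≈ 3.928

3.928


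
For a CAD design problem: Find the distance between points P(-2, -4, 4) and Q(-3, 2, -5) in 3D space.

d = √[(x₂-x₁)² + (y₂-y₁)² + (z₂-z₁)²]
  = √[(-1)² + 6² + (-9)²]
  = √[1 + 36 + 81]
  = √118
  ≈ 10.86

10.86


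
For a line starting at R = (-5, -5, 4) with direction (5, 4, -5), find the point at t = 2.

P(t) = R + t·d
  = (-5 + 5·2, -5 + 4·2, 4 + (-5)·2)
  = (-5 + 10, -5 + 8, 4 - 10)
  = (5, 3, -6)

(5, 3, -6)


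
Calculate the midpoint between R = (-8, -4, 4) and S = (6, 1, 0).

M = ((x₁+x₂)/2, (y₁+y₂)/2, (z₁+z₂)/2)
  = ((-8 + 6)/2, (-4 + 1)/2, (4 + 0)/2)
  = (-2/2, -3/2, 4/2)
  = (-1, -1.5, 2)

(-1, -1.5, 2)


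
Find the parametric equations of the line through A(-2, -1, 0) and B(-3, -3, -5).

Direction vector d = B - A = (-3 + 2, -3 + 1, -5 + 0) = (-1, -2, -5)
Parametric form r = A + t·d:
x = -2 - t, y = -1 - 2t, z = 0 - 5t

x = -2 - t, y = -1 - 2t, z = 0 - 5t


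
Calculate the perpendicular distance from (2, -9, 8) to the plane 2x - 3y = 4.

distance = |a·x₀ + b·y₀ + c·z₀ - d| / √(a² + b² + c²)
  = |2·2 + (-3)·(-9) + 0·8 - 4| / √(2² + (-3)² + 0²)
  = |4 + 27 + 0 - 4| / √(4 + 9 + 0)
  = |27| / √13
  = 27 / 3.606
  ≈ 7.488

7.488


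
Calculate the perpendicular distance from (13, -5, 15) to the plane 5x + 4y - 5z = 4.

distance = |a·x₀ + b·y₀ + c·z₀ - d| / √(a² + b² + c²)
  = |5·13 + 4·(-5) + (-5)·15 - 4| / √(5² + 4² + (-5)²)
  = |65 - 20 - 75 - 4| / √(25 + 16 + 25)
  = |-34| / √66
  = 34 / 8.124
  ≈ 4.185

4.185


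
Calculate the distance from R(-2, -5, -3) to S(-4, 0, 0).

d = √[(x₂-x₁)² + (y₂-y₁)² + (z₂-z₁)²]
  = √[(-2)² + 5² + 3²]
  = √[4 + 25 + 9]
  = √38
  ≈ 6.164

6.164


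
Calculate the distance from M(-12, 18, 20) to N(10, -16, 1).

d = √[(x₂-x₁)² + (y₂-y₁)² + (z₂-z₁)²]
  = √[22² + (-34)² + (-19)²]
  = √[484 + 1156 + 361]
  = √2001
  ≈ 44.73

44.73


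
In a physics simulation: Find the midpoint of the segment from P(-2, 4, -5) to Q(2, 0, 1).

M = ((x₁+x₂)/2, (y₁+y₂)/2, (z₁+z₂)/2)
  = ((-2 + 2)/2, (4 + 0)/2, (-5 + 1)/2)
  = (0/2, 4/2, -4/2)
  = (0, 2, -2)

(0, 2, -2)


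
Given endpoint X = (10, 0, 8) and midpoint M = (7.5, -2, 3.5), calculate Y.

Y = 2M - X
  = (2·7.5 - 10, 2·(-2) - 0, 2·3.5 - 8)
  = (15 - 10, -4 + 0, 7 - 8)
  = (5, -4, -1)

(5, -4, -1)


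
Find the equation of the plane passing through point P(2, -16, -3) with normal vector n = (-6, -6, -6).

The plane through P with normal n = (a, b, c) satisfies n·(r - P) = 0,
i.e. ax + by + cz = a·x₀ + b·y₀ + c·z₀.
d = (-6)·2 + (-6)·(-16) + (-6)·(-3)
  = -12 + 96 + 18
  = 102
Equation: -6x - 6y - 6z = 102

-6x - 6y - 6z = 102


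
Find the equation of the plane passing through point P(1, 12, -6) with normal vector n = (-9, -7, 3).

The plane through P with normal n = (a, b, c) satisfies n·(r - P) = 0,
i.e. ax + by + cz = a·x₀ + b·y₀ + c·z₀.
d = (-9)·1 + (-7)·12 + 3·(-6)
  = -9 - 84 - 18
  = -111
Equation: -9x - 7y + 3z = -111

-9x - 7y + 3z = -111


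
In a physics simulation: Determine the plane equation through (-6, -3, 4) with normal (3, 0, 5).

The plane through P with normal n = (a, b, c) satisfies n·(r - P) = 0,
i.e. ax + by + cz = a·x₀ + b·y₀ + c·z₀.
d = 3·(-6) + 0·(-3) + 5·4
  = -18 + 0 + 20
  = 2
Equation: 3x + 5z = 2

3x + 5z = 2


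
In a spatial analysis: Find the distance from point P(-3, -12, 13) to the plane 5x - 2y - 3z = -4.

distance = |a·x₀ + b·y₀ + c·z₀ - d| / √(a² + b² + c²)
  = |5·(-3) + (-2)·(-12) + (-3)·13 - (-4)| / √(5² + (-2)² + (-3)²)
  = |-15 + 24 - 39 + 4| / √(25 + 4 + 9)
  = |-26| / √38
  = 26 / 6.164
  ≈ 4.218

4.218


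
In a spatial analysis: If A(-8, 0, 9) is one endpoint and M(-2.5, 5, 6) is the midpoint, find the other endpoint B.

B = 2M - A
  = (2·(-2.5) - (-8), 2·5 - 0, 2·6 - 9)
  = (-5 + 8, 10 + 0, 12 - 9)
  = (3, 10, 3)

(3, 10, 3)


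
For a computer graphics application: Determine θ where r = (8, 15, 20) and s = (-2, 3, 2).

r·s = 8·(-2) + 15·3 + 20·2 = -16 + 45 + 40 = 69
|r| = √(8² + 15² + 20²) = √689 ≈ 26.25
|s| = √((-2)² + 3² + 2²) = √17 ≈ 4.123
cos θ = (r·s)/(|r||s|) = 69/(26.25·4.123) ≈ 0.6376
θ = arccos(0.6376) ≈ 50.39°

50.39°


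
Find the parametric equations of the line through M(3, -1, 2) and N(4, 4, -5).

Direction vector d = N - M = (4 - 3, 4 + 1, -5 - 2) = (1, 5, -7)
Parametric form r = M + t·d:
x = 3 + t, y = -1 + 5t, z = 2 - 7t

x = 3 + t, y = -1 + 5t, z = 2 - 7t


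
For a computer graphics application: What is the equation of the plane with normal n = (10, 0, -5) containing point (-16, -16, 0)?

The plane through P with normal n = (a, b, c) satisfies n·(r - P) = 0,
i.e. ax + by + cz = a·x₀ + b·y₀ + c·z₀.
d = 10·(-16) + 0·(-16) + (-5)·0
  = -160 + 0 + 0
  = -160
Equation: 10x - 5z = -160

10x - 5z = -160


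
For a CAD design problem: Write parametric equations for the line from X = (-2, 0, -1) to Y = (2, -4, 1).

Direction vector d = Y - X = (2 + 2, -4 + 0, 1 + 1) = (4, -4, 2)
Parametric form r = X + t·d:
x = -2 + 4t, y = 0 - 4t, z = -1 + 2t

x = -2 + 4t, y = 0 - 4t, z = -1 + 2t


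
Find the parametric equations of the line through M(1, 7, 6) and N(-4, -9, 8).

Direction vector d = N - M = (-4 - 1, -9 - 7, 8 - 6) = (-5, -16, 2)
Parametric form r = M + t·d:
x = 1 - 5t, y = 7 - 16t, z = 6 + 2t

x = 1 - 5t, y = 7 - 16t, z = 6 + 2t


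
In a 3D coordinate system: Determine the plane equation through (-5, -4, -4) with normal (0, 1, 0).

The plane through P with normal n = (a, b, c) satisfies n·(r - P) = 0,
i.e. ax + by + cz = a·x₀ + b·y₀ + c·z₀.
d = 0·(-5) + 1·(-4) + 0·(-4)
  = 0 - 4 + 0
  = -4
Equation: y = -4

y = -4


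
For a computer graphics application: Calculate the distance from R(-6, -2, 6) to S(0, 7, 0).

d = √[(x₂-x₁)² + (y₂-y₁)² + (z₂-z₁)²]
  = √[6² + 9² + (-6)²]
  = √[36 + 81 + 36]
  = √153
  ≈ 12.37

12.37


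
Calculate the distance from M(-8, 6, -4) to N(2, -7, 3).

d = √[(x₂-x₁)² + (y₂-y₁)² + (z₂-z₁)²]
  = √[10² + (-13)² + 7²]
  = √[100 + 169 + 49]
  = √318
  ≈ 17.83

17.83


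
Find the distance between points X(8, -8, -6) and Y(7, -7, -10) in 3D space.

d = √[(x₂-x₁)² + (y₂-y₁)² + (z₂-z₁)²]
  = √[(-1)² + 1² + (-4)²]
  = √[1 + 1 + 16]
  = √18
  ≈ 4.243

4.243


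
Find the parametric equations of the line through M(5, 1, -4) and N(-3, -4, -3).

Direction vector d = N - M = (-3 - 5, -4 - 1, -3 + 4) = (-8, -5, 1)
Parametric form r = M + t·d:
x = 5 - 8t, y = 1 - 5t, z = -4 + t

x = 5 - 8t, y = 1 - 5t, z = -4 + t


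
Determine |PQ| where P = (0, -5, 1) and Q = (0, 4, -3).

d = √[(x₂-x₁)² + (y₂-y₁)² + (z₂-z₁)²]
  = √[0² + 9² + (-4)²]
  = √[0 + 81 + 16]
  = √97
  ≈ 9.849

9.849


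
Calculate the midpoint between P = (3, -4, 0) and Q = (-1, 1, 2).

M = ((x₁+x₂)/2, (y₁+y₂)/2, (z₁+z₂)/2)
  = ((3 - 1)/2, (-4 + 1)/2, (0 + 2)/2)
  = (2/2, -3/2, 2/2)
  = (1, -1.5, 1)

(1, -1.5, 1)


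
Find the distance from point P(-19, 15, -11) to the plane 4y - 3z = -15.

distance = |a·x₀ + b·y₀ + c·z₀ - d| / √(a² + b² + c²)
  = |0·(-19) + 4·15 + (-3)·(-11) - (-15)| / √(0² + 4² + (-3)²)
  = |0 + 60 + 33 + 15| / √(0 + 16 + 9)
  = |108| / √25
  = 108 / 5
  ≈ 21.6

21.6


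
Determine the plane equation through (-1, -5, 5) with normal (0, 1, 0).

The plane through P with normal n = (a, b, c) satisfies n·(r - P) = 0,
i.e. ax + by + cz = a·x₀ + b·y₀ + c·z₀.
d = 0·(-1) + 1·(-5) + 0·5
  = 0 - 5 + 0
  = -5
Equation: y = -5

y = -5


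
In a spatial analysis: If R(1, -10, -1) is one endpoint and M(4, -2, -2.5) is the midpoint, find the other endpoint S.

S = 2M - R
  = (2·4 - 1, 2·(-2) - (-10), 2·(-2.5) - (-1))
  = (8 - 1, -4 + 10, -5 + 1)
  = (7, 6, -4)

(7, 6, -4)


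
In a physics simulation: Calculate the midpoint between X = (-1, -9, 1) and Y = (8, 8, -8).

M = ((x₁+x₂)/2, (y₁+y₂)/2, (z₁+z₂)/2)
  = ((-1 + 8)/2, (-9 + 8)/2, (1 - 8)/2)
  = (7/2, -1/2, -7/2)
  = (3.5, -0.5, -3.5)

(3.5, -0.5, -3.5)


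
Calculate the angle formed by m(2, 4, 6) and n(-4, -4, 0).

m·n = 2·(-4) + 4·(-4) + 6·0 = -8 - 16 + 0 = -24
|m| = √(2² + 4² + 6²) = √56 ≈ 7.483
|n| = √((-4)² + (-4)² + 0²) = √32 ≈ 5.657
cos θ = (m·n)/(|m||n|) = -24/(7.483·5.657) ≈ -0.5669
θ = arccos(-0.5669) ≈ 124.5°

124.5°


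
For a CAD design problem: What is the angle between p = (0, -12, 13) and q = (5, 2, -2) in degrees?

p·q = 0·5 + (-12)·2 + 13·(-2) = 0 - 24 - 26 = -50
|p| = √(0² + (-12)² + 13²) = √313 ≈ 17.69
|q| = √(5² + 2² + (-2)²) = √33 ≈ 5.745
cos θ = (p·q)/(|p||q|) = -50/(17.69·5.745) ≈ -0.492
θ = arccos(-0.492) ≈ 119.5°

119.5°


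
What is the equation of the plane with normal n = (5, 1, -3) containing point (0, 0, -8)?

The plane through P with normal n = (a, b, c) satisfies n·(r - P) = 0,
i.e. ax + by + cz = a·x₀ + b·y₀ + c·z₀.
d = 5·0 + 1·0 + (-3)·(-8)
  = 0 + 0 + 24
  = 24
Equation: 5x + y - 3z = 24

5x + y - 3z = 24


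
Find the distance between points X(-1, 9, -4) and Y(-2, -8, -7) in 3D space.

d = √[(x₂-x₁)² + (y₂-y₁)² + (z₂-z₁)²]
  = √[(-1)² + (-17)² + (-3)²]
  = √[1 + 289 + 9]
  = √299
  ≈ 17.29

17.29


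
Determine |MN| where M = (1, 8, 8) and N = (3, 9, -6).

d = √[(x₂-x₁)² + (y₂-y₁)² + (z₂-z₁)²]
  = √[2² + 1² + (-14)²]
  = √[4 + 1 + 196]
  = √201
  ≈ 14.18

14.18


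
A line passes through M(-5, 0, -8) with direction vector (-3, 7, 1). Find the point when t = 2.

P(t) = M + t·d
  = (-5 + (-3)·2, 0 + 7·2, -8 + 1·2)
  = (-5 - 6, 0 + 14, -8 + 2)
  = (-11, 14, -6)

(-11, 14, -6)


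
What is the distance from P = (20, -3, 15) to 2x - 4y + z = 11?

distance = |a·x₀ + b·y₀ + c·z₀ - d| / √(a² + b² + c²)
  = |2·20 + (-4)·(-3) + 1·15 - 11| / √(2² + (-4)² + 1²)
  = |40 + 12 + 15 - 11| / √(4 + 16 + 1)
  = |56| / √21
  = 56 / 4.583
  ≈ 12.22

12.22


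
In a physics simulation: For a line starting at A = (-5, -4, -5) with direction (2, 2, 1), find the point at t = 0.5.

P(t) = A + t·d
  = (-5 + 2·0.5, -4 + 2·0.5, -5 + 1·0.5)
  = (-5 + 1, -4 + 1, -5 + 0.5)
  = (-4, -3, -4.5)

(-4, -3, -4.5)


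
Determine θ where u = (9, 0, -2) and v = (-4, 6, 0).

u·v = 9·(-4) + 0·6 + (-2)·0 = -36 + 0 + 0 = -36
|u| = √(9² + 0² + (-2)²) = √85 ≈ 9.22
|v| = √((-4)² + 6² + 0²) = √52 ≈ 7.211
cos θ = (u·v)/(|u||v|) = -36/(9.22·7.211) ≈ -0.5415
θ = arccos(-0.5415) ≈ 122.8°

122.8°


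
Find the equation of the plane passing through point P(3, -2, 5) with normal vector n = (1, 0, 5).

The plane through P with normal n = (a, b, c) satisfies n·(r - P) = 0,
i.e. ax + by + cz = a·x₀ + b·y₀ + c·z₀.
d = 1·3 + 0·(-2) + 5·5
  = 3 + 0 + 25
  = 28
Equation: x + 5z = 28

x + 5z = 28


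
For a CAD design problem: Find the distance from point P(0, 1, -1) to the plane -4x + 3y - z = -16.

distance = |a·x₀ + b·y₀ + c·z₀ - d| / √(a² + b² + c²)
  = |(-4)·0 + 3·1 + (-1)·(-1) - (-16)| / √((-4)² + 3² + (-1)²)
  = |0 + 3 + 1 + 16| / √(16 + 9 + 1)
  = |20| / √26
  = 20 / 5.099
  ≈ 3.922

3.922


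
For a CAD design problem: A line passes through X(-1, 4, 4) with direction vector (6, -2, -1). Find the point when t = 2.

P(t) = X + t·d
  = (-1 + 6·2, 4 + (-2)·2, 4 + (-1)·2)
  = (-1 + 12, 4 - 4, 4 - 2)
  = (11, 0, 2)

(11, 0, 2)


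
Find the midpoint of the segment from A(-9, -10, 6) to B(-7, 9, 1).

M = ((x₁+x₂)/2, (y₁+y₂)/2, (z₁+z₂)/2)
  = ((-9 - 7)/2, (-10 + 9)/2, (6 + 1)/2)
  = (-16/2, -1/2, 7/2)
  = (-8, -0.5, 3.5)

(-8, -0.5, 3.5)


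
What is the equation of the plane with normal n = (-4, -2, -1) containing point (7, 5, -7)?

The plane through P with normal n = (a, b, c) satisfies n·(r - P) = 0,
i.e. ax + by + cz = a·x₀ + b·y₀ + c·z₀.
d = (-4)·7 + (-2)·5 + (-1)·(-7)
  = -28 - 10 + 7
  = -31
Equation: -4x - 2y - z = -31

-4x - 2y - z = -31


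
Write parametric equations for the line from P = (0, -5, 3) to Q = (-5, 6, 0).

Direction vector d = Q - P = (-5 + 0, 6 + 5, 0 - 3) = (-5, 11, -3)
Parametric form r = P + t·d:
x = 0 - 5t, y = -5 + 11t, z = 3 - 3t

x = 0 - 5t, y = -5 + 11t, z = 3 - 3t


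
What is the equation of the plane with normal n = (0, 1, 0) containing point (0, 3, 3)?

The plane through P with normal n = (a, b, c) satisfies n·(r - P) = 0,
i.e. ax + by + cz = a·x₀ + b·y₀ + c·z₀.
d = 0·0 + 1·3 + 0·3
  = 0 + 3 + 0
  = 3
Equation: y = 3

y = 3


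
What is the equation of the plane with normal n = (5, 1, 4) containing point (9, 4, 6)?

The plane through P with normal n = (a, b, c) satisfies n·(r - P) = 0,
i.e. ax + by + cz = a·x₀ + b·y₀ + c·z₀.
d = 5·9 + 1·4 + 4·6
  = 45 + 4 + 24
  = 73
Equation: 5x + y + 4z = 73

5x + y + 4z = 73


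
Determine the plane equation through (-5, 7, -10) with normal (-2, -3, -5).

The plane through P with normal n = (a, b, c) satisfies n·(r - P) = 0,
i.e. ax + by + cz = a·x₀ + b·y₀ + c·z₀.
d = (-2)·(-5) + (-3)·7 + (-5)·(-10)
  = 10 - 21 + 50
  = 39
Equation: -2x - 3y - 5z = 39

-2x - 3y - 5z = 39


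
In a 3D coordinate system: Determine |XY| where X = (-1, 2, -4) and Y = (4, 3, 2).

d = √[(x₂-x₁)² + (y₂-y₁)² + (z₂-z₁)²]
  = √[5² + 1² + 6²]
  = √[25 + 1 + 36]
  = √62
  ≈ 7.874

7.874


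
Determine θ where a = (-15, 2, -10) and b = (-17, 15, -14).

a·b = (-15)·(-17) + 2·15 + (-10)·(-14) = 255 + 30 + 140 = 425
|a| = √((-15)² + 2² + (-10)²) = √329 ≈ 18.14
|b| = √((-17)² + 15² + (-14)²) = √710 ≈ 26.65
cos θ = (a·b)/(|a||b|) = 425/(18.14·26.65) ≈ 0.8794
θ = arccos(0.8794) ≈ 28.44°

28.44°


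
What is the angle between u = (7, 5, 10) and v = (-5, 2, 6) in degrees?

u·v = 7·(-5) + 5·2 + 10·6 = -35 + 10 + 60 = 35
|u| = √(7² + 5² + 10²) = √174 ≈ 13.19
|v| = √((-5)² + 2² + 6²) = √65 ≈ 8.062
cos θ = (u·v)/(|u||v|) = 35/(13.19·8.062) ≈ 0.3291
θ = arccos(0.3291) ≈ 70.79°

70.79°


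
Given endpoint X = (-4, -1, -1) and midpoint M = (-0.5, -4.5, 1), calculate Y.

Y = 2M - X
  = (2·(-0.5) - (-4), 2·(-4.5) - (-1), 2·1 - (-1))
  = (-1 + 4, -9 + 1, 2 + 1)
  = (3, -8, 3)

(3, -8, 3)


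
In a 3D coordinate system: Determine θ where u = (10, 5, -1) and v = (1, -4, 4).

u·v = 10·1 + 5·(-4) + (-1)·4 = 10 - 20 - 4 = -14
|u| = √(10² + 5² + (-1)²) = √126 ≈ 11.22
|v| = √(1² + (-4)² + 4²) = √33 ≈ 5.745
cos θ = (u·v)/(|u||v|) = -14/(11.22·5.745) ≈ -0.2171
θ = arccos(-0.2171) ≈ 102.5°

102.5°


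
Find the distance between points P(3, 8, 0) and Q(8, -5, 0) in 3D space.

d = √[(x₂-x₁)² + (y₂-y₁)² + (z₂-z₁)²]
  = √[5² + (-13)² + 0²]
  = √[25 + 169 + 0]
  = √194
  ≈ 13.93

13.93


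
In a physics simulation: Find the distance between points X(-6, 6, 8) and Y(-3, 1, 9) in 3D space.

d = √[(x₂-x₁)² + (y₂-y₁)² + (z₂-z₁)²]
  = √[3² + (-5)² + 1²]
  = √[9 + 25 + 1]
  = √35
  ≈ 5.916

5.916


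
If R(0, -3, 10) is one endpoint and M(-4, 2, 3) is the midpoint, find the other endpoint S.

S = 2M - R
  = (2·(-4) - 0, 2·2 - (-3), 2·3 - 10)
  = (-8 + 0, 4 + 3, 6 - 10)
  = (-8, 7, -4)

(-8, 7, -4)


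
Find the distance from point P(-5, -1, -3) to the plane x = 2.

distance = |a·x₀ + b·y₀ + c·z₀ - d| / √(a² + b² + c²)
  = |1·(-5) + 0·(-1) + 0·(-3) - 2| / √(1² + 0² + 0²)
  = |-5 + 0 + 0 - 2| / √(1 + 0 + 0)
  = |-7| / √1
  = 7 / 1
  ≈ 7

7


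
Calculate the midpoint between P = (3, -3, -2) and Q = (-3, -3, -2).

M = ((x₁+x₂)/2, (y₁+y₂)/2, (z₁+z₂)/2)
  = ((3 - 3)/2, (-3 - 3)/2, (-2 - 2)/2)
  = (0/2, -6/2, -4/2)
  = (0, -3, -2)

(0, -3, -2)
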